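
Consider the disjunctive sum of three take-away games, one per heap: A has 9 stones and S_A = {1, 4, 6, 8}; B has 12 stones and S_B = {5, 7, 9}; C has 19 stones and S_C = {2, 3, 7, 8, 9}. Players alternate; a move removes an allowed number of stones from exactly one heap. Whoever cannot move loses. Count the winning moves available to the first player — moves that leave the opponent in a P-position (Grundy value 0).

3

Heap A, S = {1, 4, 6, 8}:
n : 0 1 2 3 4 5 6 7 8 9
G : 0 1 0 1 2 0 1 0 1 2
G_A(9) = 2.
Heap B, S = {5, 7, 9}:
G(0) = 0
G(1) = mex{} = 0
G(2) = mex{} = 0
G(3) = mex{} = 0
G(4) = mex{} = 0
G(5) = mex{0} = 1
G(6) = mex{0} = 1
G(7) = mex{0,0} = 1
G(8) = mex{0,0} = 1
G(9) = mex{0,0,0} = 1
G(10) = mex{1,0,0} = 2
G(11) = mex{1,0,0} = 2
G(12) = mex{1,1,0} = 2
G_B(12) = 2.
Heap C, S = {2, 3, 7, 8, 9}:
n :  0  1  2  3  4  5  6  7  8  9 10 11 12 13 14 15 16 17 18 19
G :  0  0  1  1  2  0  0  1  1  2  2  0  3  1  2  2  0  0  1  1
G_C(19) = 1.
Combined Grundy value = 2 ⊕ 2 ⊕ 1 = 1.
A winning move leaves total XOR = 0, i.e. changes one component's Grundy value g to g ⊕ X where X is the current total.
Heap A: need g' = 2⊕1 = 3. Options: 9−1→G=1, 9−4→G=0, 9−6→G=1, 9−8→G=1. Hits: 0.
Heap B: need g' = 2⊕1 = 3. Options: 12−5→G=1, 12−7→G=1, 12−9→G=0. Hits: 0.
Heap C: need g' = 1⊕1 = 0. Options: 19−2→G=0, 19−3→G=0, 19−7→G=3, 19−8→G=0, 19−9→G=2. Hits: 3.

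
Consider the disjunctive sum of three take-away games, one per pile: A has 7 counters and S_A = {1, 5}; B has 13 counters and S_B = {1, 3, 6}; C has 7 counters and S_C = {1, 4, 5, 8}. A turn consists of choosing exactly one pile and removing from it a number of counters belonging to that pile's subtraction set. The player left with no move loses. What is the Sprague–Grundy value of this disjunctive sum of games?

2

Pile A, S = {1, 5}:
n : 0 1 2 3 4 5 6 7
G : 0 1 0 1 0 1 0 1
G_A(7) = 1.
Pile B, S = {1, 3, 6}:
n :  0  1  2  3  4  5  6  7  8  9 10 11 12 13
G :  0  1  0  1  0  1  2  3  2  0  1  0  1  0
G_B(13) = 0.
Pile C, S = {1, 4, 5, 8}:
n : 0 1 2 3 4 5 6 7
G : 0 1 0 1 2 3 2 3
G_C(7) = 3.
Combined Grundy value = 1 ⊕ 0 ⊕ 3 = 2.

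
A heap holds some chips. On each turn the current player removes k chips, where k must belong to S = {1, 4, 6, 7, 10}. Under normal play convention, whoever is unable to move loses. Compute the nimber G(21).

0

n :  0  1  2  3  4  5  6  7  8  9 10 11 12 13 14 15 16 17 18 19 20 21
G :  0  1  0  1  2  0  1  2  3  2  3  4  2  0  1  5  0  1  0  1  2  0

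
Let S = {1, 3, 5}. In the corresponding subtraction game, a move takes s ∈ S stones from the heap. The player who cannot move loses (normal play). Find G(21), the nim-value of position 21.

n :  0  1  2  3  4  5  6  7  8  9 10 11 12 13 14 15 16 17 18 19 20 21
G :  0  1  0  1  0  1  0  1  0  1  0  1  0  1  0  1  0  1  0  1  0  1

1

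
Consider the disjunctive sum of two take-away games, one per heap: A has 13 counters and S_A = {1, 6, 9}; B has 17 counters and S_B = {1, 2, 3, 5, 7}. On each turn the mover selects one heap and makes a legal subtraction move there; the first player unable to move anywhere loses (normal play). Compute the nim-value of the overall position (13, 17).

0

Heap A, S = {1, 6, 9}:
G(0) = 0
G(1) = mex{0} = 1
G(2) = mex{1} = 0
G(3) = mex{0} = 1
G(4) = mex{1} = 0
G(5) = mex{0} = 1
G(6) = mex{1,0} = 2
G(7) = mex{2,1} = 0
G(8) = mex{0,0} = 1
G(9) = mex{1,1,0} = 2
G(10) = mex{2,0,1} = 3
G(11) = mex{3,1,0} = 2
G(12) = mex{2,2,1} = 0
G(13) = mex{0,0,0} = 1
G_A(13) = 1.
Heap B, S = {1, 2, 3, 5, 7}:
G(0) = 0
G(1) = mex{0} = 1
G(2) = mex{1,0} = 2
G(3) = mex{2,1,0} = 3
G(4) = mex{3,2,1} = 0
G(5) = mex{0,3,2,0} = 1
G(6) = mex{1,0,3,1} = 2
G(7) = mex{2,1,0,2,0} = 3
G(8) = mex{3,2,1,3,1} = 0
G(9) = mex{0,3,2,0,2} = 1
G(10) = mex{1,0,3,1,3} = 2
G(11) = mex{2,1,0,2,0} = 3
G(12) = mex{3,2,1,3,1} = 0
G(13) = mex{0,3,2,0,2} = 1
G(14) = mex{1,0,3,1,3} = 2
G(15) = mex{2,1,0,2,0} = 3
G(16) = mex{3,2,1,3,1} = 0
G(17) = mex{0,3,2,0,2} = 1
G_B(17) = 1.
Combined Grundy value = 1 ⊕ 1 = 0.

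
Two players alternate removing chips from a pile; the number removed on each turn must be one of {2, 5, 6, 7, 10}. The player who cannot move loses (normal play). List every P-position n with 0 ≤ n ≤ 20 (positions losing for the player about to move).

0, 1, 4, 12, 13, 16

G(0) = 0
G(1) = mex{} = 0
G(2) = mex{0} = 1
G(3) = mex{0} = 1
G(4) = mex{1} = 0
G(5) = mex{1,0} = 2
G(6) = mex{0,0,0} = 1
G(7) = mex{2,1,0,0} = 3
G(8) = mex{1,1,1,0} = 2
G(9) = mex{3,0,1,1} = 2
G(10) = mex{2,2,0,1,0} = 3
G(11) = mex{2,1,2,0,0} = 3
G(12) = mex{3,3,1,2,1} = 0
G(13) = mex{3,2,3,1,1} = 0
G(14) = mex{0,2,2,3,0} = 1
G(15) = mex{0,3,2,2,2} = 1
G(16) = mex{1,3,3,2,1} = 0
G(17) = mex{1,0,3,3,3} = 2
G(18) = mex{0,0,0,3,2} = 1
G(19) = mex{2,1,0,0,2} = 3
G(20) = mex{1,1,1,0,3} = 2
P-positions are exactly the n with G(n) = 0.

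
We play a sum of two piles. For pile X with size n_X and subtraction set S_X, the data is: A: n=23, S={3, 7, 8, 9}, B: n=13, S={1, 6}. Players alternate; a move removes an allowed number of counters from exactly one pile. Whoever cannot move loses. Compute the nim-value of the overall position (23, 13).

Pile A, S = {3, 7, 8, 9}:
G(0) = 0
G(1) = mex{} = 0
G(2) = mex{} = 0
G(3) = mex{0} = 1
G(4) = mex{0} = 1
G(5) = mex{0} = 1
G(6) = mex{1} = 0
G(7) = mex{1,0} = 2
G(8) = mex{1,0,0} = 2
G(9) = mex{0,0,0,0} = 1
G(10) = mex{2,1,0,0} = 3
G(11) = mex{2,1,1,0} = 3
G(12) = mex{1,1,1,1} = 0
G(13) = mex{3,0,1,1} = 2
G(14) = mex{3,2,0,1} = 4
G(15) = mex{0,2,2,0} = 1
G(16) = mex{2,1,2,2} = 0
G(17) = mex{4,3,1,2} = 0
G(18) = mex{1,3,3,1} = 0
G(19) = mex{0,0,3,3} = 1
G(20) = mex{0,2,0,3} = 1
G(21) = mex{0,4,2,0} = 1
G(22) = mex{1,1,4,2} = 0
G(23) = mex{1,0,1,4} = 2
G_A(23) = 2.
Pile B, S = {1, 6}:
G(0) = 0
G(1) = mex{0} = 1
G(2) = mex{1} = 0
G(3) = mex{0} = 1
G(4) = mex{1} = 0
G(5) = mex{0} = 1
G(6) = mex{1,0} = 2
G(7) = mex{2,1} = 0
G(8) = mex{0,0} = 1
G(9) = mex{1,1} = 0
G(10) = mex{0,0} = 1
G(11) = mex{1,1} = 0
G(12) = mex{0,2} = 1
G(13) = mex{1,0} = 2
G_B(13) = 2.
Combined Grundy value = 2 ⊕ 2 = 0.

0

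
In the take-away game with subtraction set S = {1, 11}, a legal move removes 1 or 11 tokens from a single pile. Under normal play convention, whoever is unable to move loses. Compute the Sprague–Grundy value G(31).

n :  0  1  2  3  4  5  6  7  8  9 10 11 12 13 14 15 16 17 18 19 20 21 22 23 24 25 26 27 28 29 30 31
G :  0  1  0  1  0  1  0  1  0  1  0  1  0  1  0  1  0  1  0  1  0  1  0  1  0  1  0  1  0  1  0  1

1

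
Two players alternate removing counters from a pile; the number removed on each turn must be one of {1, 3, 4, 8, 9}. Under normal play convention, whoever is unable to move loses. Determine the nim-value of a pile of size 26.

0

G(0) = 0
G(1) = mex{0} = 1
G(2) = mex{1} = 0
G(3) = mex{0,0} = 1
G(4) = mex{1,1,0} = 2
G(5) = mex{2,0,1} = 3
G(6) = mex{3,1,0} = 2
G(7) = mex{2,2,1} = 0
G(8) = mex{0,3,2,0} = 1
G(9) = mex{1,2,3,1,0} = 4
G(10) = mex{4,0,2,0,1} = 3
G(11) = mex{3,1,0,1,0} = 2
G(12) = mex{2,4,1,2,1} = 0
G(13) = mex{0,3,4,3,2} = 1
G(14) = mex{1,2,3,2,3} = 0
G(15) = mex{0,0,2,0,2} = 1
G(16) = mex{1,1,0,1,0} = 2
G(17) = mex{2,0,1,4,1} = 3
G(18) = mex{3,1,0,3,4} = 2
G(19) = mex{2,2,1,2,3} = 0
G(20) = mex{0,3,2,0,2} = 1
G(21) = mex{1,2,3,1,0} = 4
G(22) = mex{4,0,2,0,1} = 3
G(23) = mex{3,1,0,1,0} = 2
G(24) = mex{2,4,1,2,1} = 0
G(25) = mex{0,3,4,3,2} = 1
G(26) = mex{1,2,3,2,3} = 0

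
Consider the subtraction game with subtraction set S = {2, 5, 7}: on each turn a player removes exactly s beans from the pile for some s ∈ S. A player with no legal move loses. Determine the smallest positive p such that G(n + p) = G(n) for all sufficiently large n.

22

n :  0  1  2  3  4  5  6  7  8  9 10 11 12 13 14 15 16 17 18 19 20 21 22 23 24 25 26 27 28 29 30 31 32 33 34 35 36 37 38 39 40 41 42 43 44 45
G :  0  0  1  1  0  2  1  3  2  2  0  3  1  0  0  1  1  2  2  3  3  2  0  0  1  1  0  2  1  3  2  2  0  3  1  0  0  1  1  2  2  3  3  2  0  0
G(n+22) = G(n) holds for n = 0,…,6 (a full window of length max(S) = 7), so the sequence is purely periodic with period 22.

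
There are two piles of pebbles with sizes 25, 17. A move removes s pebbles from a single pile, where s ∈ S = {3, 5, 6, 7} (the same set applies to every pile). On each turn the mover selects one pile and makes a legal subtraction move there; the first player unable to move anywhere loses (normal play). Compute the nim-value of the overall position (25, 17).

All piles use S = {3, 5, 6, 7}:
n :  0  1  2  3  4  5  6  7  8  9 10 11 12 13 14 15 16 17 18 19 20 21 22 23 24 25
G :  0  0  0  1  1  1  2  2  2  3  0  0  0  1  1  1  2  2  2  3  0  0  0  1  1  1
Pile A: G(25) = 1.
Pile B: G(17) = 2.
Combined Grundy value = 1 ⊕ 2 = 3.

3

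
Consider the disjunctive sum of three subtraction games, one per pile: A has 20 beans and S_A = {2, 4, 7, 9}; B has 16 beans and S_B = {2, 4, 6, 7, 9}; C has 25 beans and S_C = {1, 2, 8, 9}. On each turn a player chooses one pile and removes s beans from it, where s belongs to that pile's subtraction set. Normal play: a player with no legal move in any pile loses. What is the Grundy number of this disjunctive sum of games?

4

Pile A, S = {2, 4, 7, 9}:
n :  0  1  2  3  4  5  6  7  8  9 10 11 12 13 14 15 16 17 18 19 20
G :  0  0  1  1  2  2  0  3  1  4  2  0  0  1  1  2  2  0  3  1  4
G_A(20) = 4.
Pile B, S = {2, 4, 6, 7, 9}:
G(0) = 0
G(1) = mex{} = 0
G(2) = mex{0} = 1
G(3) = mex{0} = 1
G(4) = mex{1,0} = 2
G(5) = mex{1,0} = 2
G(6) = mex{2,1,0} = 3
G(7) = mex{2,1,0,0} = 3
G(8) = mex{3,2,1,0} = 4
G(9) = mex{3,2,1,1,0} = 4
G(10) = mex{4,3,2,1,0} = 5
G(11) = mex{4,3,2,2,1} = 0
G(12) = mex{5,4,3,2,1} = 0
G(13) = mex{0,4,3,3,2} = 1
G(14) = mex{0,5,4,3,2} = 1
G(15) = mex{1,0,4,4,3} = 2
G(16) = mex{1,0,5,4,3} = 2
G_B(16) = 2.
Pile C, S = {1, 2, 8, 9}:
n :  0  1  2  3  4  5  6  7  8  9 10 11 12 13 14 15 16 17 18 19 20 21 22 23 24 25
G :  0  1  2  0  1  2  0  1  2  3  0  1  2  0  1  2  0  1  2  3  0  1  2  0  1  2
G_C(25) = 2.
Combined Grundy value = 4 ⊕ 2 ⊕ 2 = 4.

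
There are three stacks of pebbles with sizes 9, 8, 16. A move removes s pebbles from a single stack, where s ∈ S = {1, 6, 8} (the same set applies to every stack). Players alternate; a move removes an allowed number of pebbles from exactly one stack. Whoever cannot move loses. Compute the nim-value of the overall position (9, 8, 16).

1

All stacks use S = {1, 6, 8}:
n :  0  1  2  3  4  5  6  7  8  9 10 11 12 13 14 15 16
G :  0  1  0  1  0  1  2  0  1  0  1  0  1  2  0  1  0
Stack A: G(9) = 0.
Stack B: G(8) = 1.
Stack C: G(16) = 0.
Combined Grundy value = 0 ⊕ 1 ⊕ 0 = 1.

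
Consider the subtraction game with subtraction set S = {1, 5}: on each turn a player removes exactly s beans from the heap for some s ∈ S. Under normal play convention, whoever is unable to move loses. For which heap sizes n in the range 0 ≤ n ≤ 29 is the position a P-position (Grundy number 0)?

0, 2, 4, 6, 8, 10, 12, 14, 16, 18, 20, 22, 24, 26, 28

n :  0  1  2  3  4  5  6  7  8  9 10 11 12 13 14 15 16 17 18 19 20 21 22 23 24 25 26 27 28 29
G :  0  1  0  1  0  1  0  1  0  1  0  1  0  1  0  1  0  1  0  1  0  1  0  1  0  1  0  1  0  1
P-positions are exactly the n with G(n) = 0.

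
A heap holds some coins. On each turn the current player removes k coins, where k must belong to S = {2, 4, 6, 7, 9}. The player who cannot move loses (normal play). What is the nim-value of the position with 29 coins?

G(0) = 0
G(1) = mex{} = 0
G(2) = mex{0} = 1
G(3) = mex{0} = 1
G(4) = mex{1,0} = 2
G(5) = mex{1,0} = 2
G(6) = mex{2,1,0} = 3
G(7) = mex{2,1,0,0} = 3
G(8) = mex{3,2,1,0} = 4
G(9) = mex{3,2,1,1,0} = 4
G(10) = mex{4,3,2,1,0} = 5
G(11) = mex{4,3,2,2,1} = 0
G(12) = mex{5,4,3,2,1} = 0
G(13) = mex{0,4,3,3,2} = 1
G(14) = mex{0,5,4,3,2} = 1
G(15) = mex{1,0,4,4,3} = 2
G(16) = mex{1,0,5,4,3} = 2
G(17) = mex{2,1,0,5,4} = 3
G(18) = mex{2,1,0,0,4} = 3
G(19) = mex{3,2,1,0,5} = 4
G(20) = mex{3,2,1,1,0} = 4
G(21) = mex{4,3,2,1,0} = 5
G(22) = mex{4,3,2,2,1} = 0
G(23) = mex{5,4,3,2,1} = 0
G(24) = mex{0,4,3,3,2} = 1
G(25) = mex{0,5,4,3,2} = 1
G(26) = mex{1,0,4,4,3} = 2
G(27) = mex{1,0,5,4,3} = 2
G(28) = mex{2,1,0,5,4} = 3
G(29) = mex{2,1,0,0,4} = 3

3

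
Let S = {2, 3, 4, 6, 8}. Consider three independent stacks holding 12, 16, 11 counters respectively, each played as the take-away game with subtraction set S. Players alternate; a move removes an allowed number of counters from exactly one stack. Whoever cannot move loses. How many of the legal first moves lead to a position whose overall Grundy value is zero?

4

All stacks use S = {2, 3, 4, 6, 8}:
G(0) = 0
G(1) = mex{} = 0
G(2) = mex{0} = 1
G(3) = mex{0,0} = 1
G(4) = mex{1,0,0} = 2
G(5) = mex{1,1,0} = 2
G(6) = mex{2,1,1,0} = 3
G(7) = mex{2,2,1,0} = 3
G(8) = mex{3,2,2,1,0} = 4
G(9) = mex{3,3,2,1,0} = 4
G(10) = mex{4,3,3,2,1} = 0
G(11) = mex{4,4,3,2,1} = 0
G(12) = mex{0,4,4,3,2} = 1
G(13) = mex{0,0,4,3,2} = 1
G(14) = mex{1,0,0,4,3} = 2
G(15) = mex{1,1,0,4,3} = 2
G(16) = mex{2,1,1,0,4} = 3
Stack A: G(12) = 1.
Stack B: G(16) = 3.
Stack C: G(11) = 0.
Combined Grundy value = 1 ⊕ 3 ⊕ 0 = 2.
A winning move leaves total XOR = 0, i.e. changes one component's Grundy value g to g ⊕ X where X is the current total.
Stack A: need g' = 1⊕2 = 3. Options: 12−2→G=0, 12−3→G=4, 12−4→G=4, 12−6→G=3, 12−8→G=2. Hits: 1.
Stack B: need g' = 3⊕2 = 1. Options: 16−2→G=2, 16−3→G=1, 16−4→G=1, 16−6→G=0, 16−8→G=4. Hits: 2.
Stack C: need g' = 0⊕2 = 2. Options: 11−2→G=4, 11−3→G=4, 11−4→G=3, 11−6→G=2, 11−8→G=1. Hits: 1.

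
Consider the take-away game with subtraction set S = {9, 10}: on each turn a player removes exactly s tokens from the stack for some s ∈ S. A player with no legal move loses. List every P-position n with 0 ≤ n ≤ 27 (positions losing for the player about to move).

G(0) = 0
G(1) = mex{} = 0
G(2) = mex{} = 0
G(3) = mex{} = 0
G(4) = mex{} = 0
G(5) = mex{} = 0
G(6) = mex{} = 0
G(7) = mex{} = 0
G(8) = mex{} = 0
G(9) = mex{0} = 1
G(10) = mex{0,0} = 1
G(11) = mex{0,0} = 1
G(12) = mex{0,0} = 1
G(13) = mex{0,0} = 1
G(14) = mex{0,0} = 1
G(15) = mex{0,0} = 1
G(16) = mex{0,0} = 1
G(17) = mex{0,0} = 1
G(18) = mex{1,0} = 2
G(19) = mex{1,1} = 0
G(20) = mex{1,1} = 0
G(21) = mex{1,1} = 0
G(22) = mex{1,1} = 0
G(23) = mex{1,1} = 0
G(24) = mex{1,1} = 0
G(25) = mex{1,1} = 0
G(26) = mex{1,1} = 0
G(27) = mex{2,1} = 0
P-positions are exactly the n with G(n) = 0.

0, 1, 2, 3, 4, 5, 6, 7, 8, 19, 20, 21, 22, 23, 24, 25, 26, 27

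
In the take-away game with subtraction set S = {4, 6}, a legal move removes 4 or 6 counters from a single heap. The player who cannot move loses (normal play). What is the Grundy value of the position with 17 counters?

n :  0  1  2  3  4  5  6  7  8  9 10 11 12 13 14 15 16 17
G :  0  0  0  0  1  1  1  1  2  2  0  0  0  0  1  1  1  1

1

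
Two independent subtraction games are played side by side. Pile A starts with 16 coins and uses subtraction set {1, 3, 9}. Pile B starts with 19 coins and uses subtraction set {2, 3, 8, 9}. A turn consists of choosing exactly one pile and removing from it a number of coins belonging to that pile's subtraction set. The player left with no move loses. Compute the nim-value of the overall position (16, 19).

1

Pile A, S = {1, 3, 9}:
n :  0  1  2  3  4  5  6  7  8  9 10 11 12 13 14 15 16
G :  0  1  0  1  0  1  0  1  0  1  0  1  0  1  0  1  0
G_A(16) = 0.
Pile B, S = {2, 3, 8, 9}:
G(0) = 0
G(1) = mex{} = 0
G(2) = mex{0} = 1
G(3) = mex{0,0} = 1
G(4) = mex{1,0} = 2
G(5) = mex{1,1} = 0
G(6) = mex{2,1} = 0
G(7) = mex{0,2} = 1
G(8) = mex{0,0,0} = 1
G(9) = mex{1,0,0,0} = 2
G(10) = mex{1,1,1,0} = 2
G(11) = mex{2,1,1,1} = 0
G(12) = mex{2,2,2,1} = 0
G(13) = mex{0,2,0,2} = 1
G(14) = mex{0,0,0,0} = 1
G(15) = mex{1,0,1,0} = 2
G(16) = mex{1,1,1,1} = 0
G(17) = mex{2,1,2,1} = 0
G(18) = mex{0,2,2,2} = 1
G(19) = mex{0,0,0,2} = 1
G_B(19) = 1.
Combined Grundy value = 0 ⊕ 1 = 1.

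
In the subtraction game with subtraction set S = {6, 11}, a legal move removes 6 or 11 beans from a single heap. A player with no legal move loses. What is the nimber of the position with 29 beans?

n :  0  1  2  3  4  5  6  7  8  9 10 11 12 13 14 15 16 17 18 19 20 21 22 23 24 25 26 27 28 29
G :  0  0  0  0  0  0  1  1  1  1  1  1  2  2  2  2  2  0  0  0  0  0  0  1  1  1  1  1  1  2

2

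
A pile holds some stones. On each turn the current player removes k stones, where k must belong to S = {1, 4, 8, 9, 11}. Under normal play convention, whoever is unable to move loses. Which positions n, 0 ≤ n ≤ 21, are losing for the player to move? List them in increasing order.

n :  0  1  2  3  4  5  6  7  8  9 10 11 12 13 14 15 16 17 18 19 20 21
G :  0  1  0  1  2  0  1  0  1  2  3  2  0  1  2  3  2  0  1  0  1  2
P-positions are exactly the n with G(n) = 0.

0, 2, 5, 7, 12, 17, 19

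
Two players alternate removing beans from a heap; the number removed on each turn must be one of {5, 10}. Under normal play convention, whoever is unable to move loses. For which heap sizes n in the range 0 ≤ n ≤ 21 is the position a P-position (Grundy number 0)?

G(0) = 0
G(1) = mex{} = 0
G(2) = mex{} = 0
G(3) = mex{} = 0
G(4) = mex{} = 0
G(5) = mex{0} = 1
G(6) = mex{0} = 1
G(7) = mex{0} = 1
G(8) = mex{0} = 1
G(9) = mex{0} = 1
G(10) = mex{1,0} = 2
G(11) = mex{1,0} = 2
G(12) = mex{1,0} = 2
G(13) = mex{1,0} = 2
G(14) = mex{1,0} = 2
G(15) = mex{2,1} = 0
G(16) = mex{2,1} = 0
G(17) = mex{2,1} = 0
G(18) = mex{2,1} = 0
G(19) = mex{2,1} = 0
G(20) = mex{0,2} = 1
G(21) = mex{0,2} = 1
P-positions are exactly the n with G(n) = 0.

0, 1, 2, 3, 4, 15, 16, 17, 18, 19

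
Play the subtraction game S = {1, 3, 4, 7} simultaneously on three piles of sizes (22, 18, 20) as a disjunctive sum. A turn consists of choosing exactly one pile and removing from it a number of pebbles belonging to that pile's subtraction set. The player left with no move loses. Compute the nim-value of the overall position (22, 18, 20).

All piles use S = {1, 3, 4, 7}:
G(0) = 0
G(1) = mex{0} = 1
G(2) = mex{1} = 0
G(3) = mex{0,0} = 1
G(4) = mex{1,1,0} = 2
G(5) = mex{2,0,1} = 3
G(6) = mex{3,1,0} = 2
G(7) = mex{2,2,1,0} = 3
G(8) = mex{3,3,2,1} = 0
G(9) = mex{0,2,3,0} = 1
G(10) = mex{1,3,2,1} = 0
G(11) = mex{0,0,3,2} = 1
G(12) = mex{1,1,0,3} = 2
G(13) = mex{2,0,1,2} = 3
G(14) = mex{3,1,0,3} = 2
G(15) = mex{2,2,1,0} = 3
G(16) = mex{3,3,2,1} = 0
G(17) = mex{0,2,3,0} = 1
G(18) = mex{1,3,2,1} = 0
G(19) = mex{0,0,3,2} = 1
G(20) = mex{1,1,0,3} = 2
G(21) = mex{2,0,1,2} = 3
G(22) = mex{3,1,0,3} = 2
Pile A: G(22) = 2.
Pile B: G(18) = 0.
Pile C: G(20) = 2.
Combined Grundy value = 2 ⊕ 0 ⊕ 2 = 0.

0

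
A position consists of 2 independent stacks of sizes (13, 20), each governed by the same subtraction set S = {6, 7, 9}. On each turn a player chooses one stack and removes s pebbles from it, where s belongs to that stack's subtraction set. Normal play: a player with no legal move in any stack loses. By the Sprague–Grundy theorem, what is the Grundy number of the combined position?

2

All stacks use S = {6, 7, 9}:
n :  0  1  2  3  4  5  6  7  8  9 10 11 12 13 14 15 16 17 18 19 20
G :  0  0  0  0  0  0  1  1  1  1  1  1  2  2  2  0  0  0  0  0  0
Stack A: G(13) = 2.
Stack B: G(20) = 0.
Combined Grundy value = 2 ⊕ 0 = 2.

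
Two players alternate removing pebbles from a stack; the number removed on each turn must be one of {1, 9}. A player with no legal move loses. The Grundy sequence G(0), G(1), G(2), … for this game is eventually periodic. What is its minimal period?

2

G(0) = 0
G(1) = mex{0} = 1
G(2) = mex{1} = 0
G(3) = mex{0} = 1
G(4) = mex{1} = 0
G(5) = mex{0} = 1
G(6) = mex{1} = 0
G(7) = mex{0} = 1
G(8) = mex{1} = 0
G(9) = mex{0,0} = 1
G(10) = mex{1,1} = 0
G(11) = mex{0,0} = 1
G(12) = mex{1,1} = 0
G(13) = mex{0,0} = 1
G(14) = mex{1,1} = 0
G(n+2) = G(n) holds for n = 0,…,8 (a full window of length max(S) = 9), so the sequence is purely periodic with period 2.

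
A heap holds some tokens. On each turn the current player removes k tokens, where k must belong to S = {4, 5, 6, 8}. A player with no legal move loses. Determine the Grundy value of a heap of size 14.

0

n :  0  1  2  3  4  5  6  7  8  9 10 11 12 13 14
G :  0  0  0  0  1  1  1  1  2  2  2  2  0  0  0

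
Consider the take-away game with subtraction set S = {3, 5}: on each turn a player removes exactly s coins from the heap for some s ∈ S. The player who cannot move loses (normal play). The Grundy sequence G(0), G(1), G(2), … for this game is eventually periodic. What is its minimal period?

8

G(0) = 0
G(1) = mex{} = 0
G(2) = mex{} = 0
G(3) = mex{0} = 1
G(4) = mex{0} = 1
G(5) = mex{0,0} = 1
G(6) = mex{1,0} = 2
G(7) = mex{1,0} = 2
G(8) = mex{1,1} = 0
G(9) = mex{2,1} = 0
G(10) = mex{2,1} = 0
G(11) = mex{0,2} = 1
G(12) = mex{0,2} = 1
G(13) = mex{0,0} = 1
G(14) = mex{1,0} = 2
G(15) = mex{1,0} = 2
G(16) = mex{1,1} = 0
G(17) = mex{2,1} = 0
G(n+8) = G(n) holds for n = 0,…,4 (a full window of length max(S) = 5), so the sequence is purely periodic with period 8.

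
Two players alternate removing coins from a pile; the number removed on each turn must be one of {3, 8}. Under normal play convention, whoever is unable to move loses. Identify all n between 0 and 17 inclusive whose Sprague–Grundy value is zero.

G(0) = 0
G(1) = mex{} = 0
G(2) = mex{} = 0
G(3) = mex{0} = 1
G(4) = mex{0} = 1
G(5) = mex{0} = 1
G(6) = mex{1} = 0
G(7) = mex{1} = 0
G(8) = mex{1,0} = 2
G(9) = mex{0,0} = 1
G(10) = mex{0,0} = 1
G(11) = mex{2,1} = 0
G(12) = mex{1,1} = 0
G(13) = mex{1,1} = 0
G(14) = mex{0,0} = 1
G(15) = mex{0,0} = 1
G(16) = mex{0,2} = 1
G(17) = mex{1,1} = 0
P-positions are exactly the n with G(n) = 0.

0, 1, 2, 6, 7, 11, 12, 13, 17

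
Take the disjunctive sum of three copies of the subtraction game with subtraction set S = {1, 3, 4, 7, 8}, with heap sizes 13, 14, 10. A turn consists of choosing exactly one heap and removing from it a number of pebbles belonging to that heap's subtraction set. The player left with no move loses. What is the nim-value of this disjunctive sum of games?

5

All heaps use S = {1, 3, 4, 7, 8}:
G(0) = 0
G(1) = mex{0} = 1
G(2) = mex{1} = 0
G(3) = mex{0,0} = 1
G(4) = mex{1,1,0} = 2
G(5) = mex{2,0,1} = 3
G(6) = mex{3,1,0} = 2
G(7) = mex{2,2,1,0} = 3
G(8) = mex{3,3,2,1,0} = 4
G(9) = mex{4,2,3,0,1} = 5
G(10) = mex{5,3,2,1,0} = 4
G(11) = mex{4,4,3,2,1} = 0
G(12) = mex{0,5,4,3,2} = 1
G(13) = mex{1,4,5,2,3} = 0
G(14) = mex{0,0,4,3,2} = 1
Heap A: G(13) = 0.
Heap B: G(14) = 1.
Heap C: G(10) = 4.
Combined Grundy value = 0 ⊕ 1 ⊕ 4 = 5.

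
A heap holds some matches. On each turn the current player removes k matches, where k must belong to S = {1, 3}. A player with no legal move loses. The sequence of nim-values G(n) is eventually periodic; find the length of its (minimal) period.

2

n :  0  1  2  3  4  5  6  7  8  9 10 11 12 13 14
G :  0  1  0  1  0  1  0  1  0  1  0  1  0  1  0
G(n+2) = G(n) holds for n = 0,…,2 (a full window of length max(S) = 3), so the sequence is purely periodic with period 2.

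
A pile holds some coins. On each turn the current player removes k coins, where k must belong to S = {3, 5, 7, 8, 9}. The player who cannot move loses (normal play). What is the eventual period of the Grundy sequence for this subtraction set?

n :  0  1  2  3  4  5  6  7  8  9 10 11 12 13 14 15 16 17 18 19 20 21 22 23 24 25
G :  0  0  0  1  1  1  2  2  2  3  3  3  0  0  0  1  1  1  2  2  2  3  3  3  0  0
G(n+12) = G(n) holds for n = 0,…,8 (a full window of length max(S) = 9), so the sequence is purely periodic with period 12.

12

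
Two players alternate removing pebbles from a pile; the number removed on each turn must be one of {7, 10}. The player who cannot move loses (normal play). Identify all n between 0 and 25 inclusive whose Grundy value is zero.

0, 1, 2, 3, 4, 5, 6, 17, 18, 19, 20, 21, 22, 23

G(0) = 0
G(1) = mex{} = 0
G(2) = mex{} = 0
G(3) = mex{} = 0
G(4) = mex{} = 0
G(5) = mex{} = 0
G(6) = mex{} = 0
G(7) = mex{0} = 1
G(8) = mex{0} = 1
G(9) = mex{0} = 1
G(10) = mex{0,0} = 1
G(11) = mex{0,0} = 1
G(12) = mex{0,0} = 1
G(13) = mex{0,0} = 1
G(14) = mex{1,0} = 2
G(15) = mex{1,0} = 2
G(16) = mex{1,0} = 2
G(17) = mex{1,1} = 0
G(18) = mex{1,1} = 0
G(19) = mex{1,1} = 0
G(20) = mex{1,1} = 0
G(21) = mex{2,1} = 0
G(22) = mex{2,1} = 0
G(23) = mex{2,1} = 0
G(24) = mex{0,2} = 1
G(25) = mex{0,2} = 1
P-positions are exactly the n with G(n) = 0.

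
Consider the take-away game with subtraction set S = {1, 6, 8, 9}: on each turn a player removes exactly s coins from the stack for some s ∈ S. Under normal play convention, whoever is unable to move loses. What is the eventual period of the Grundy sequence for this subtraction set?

17

G(0) = 0
G(1) = mex{0} = 1
G(2) = mex{1} = 0
G(3) = mex{0} = 1
G(4) = mex{1} = 0
G(5) = mex{0} = 1
G(6) = mex{1,0} = 2
G(7) = mex{2,1} = 0
G(8) = mex{0,0,0} = 1
G(9) = mex{1,1,1,0} = 2
G(10) = mex{2,0,0,1} = 3
G(11) = mex{3,1,1,0} = 2
G(12) = mex{2,2,0,1} = 3
G(13) = mex{3,0,1,0} = 2
G(14) = mex{2,1,2,1} = 0
G(15) = mex{0,2,0,2} = 1
G(16) = mex{1,3,1,0} = 2
G(17) = mex{2,2,2,1} = 0
G(18) = mex{0,3,3,2} = 1
G(19) = mex{1,2,2,3} = 0
G(20) = mex{0,0,3,2} = 1
G(21) = mex{1,1,2,3} = 0
G(22) = mex{0,2,0,2} = 1
G(23) = mex{1,0,1,0} = 2
G(24) = mex{2,1,2,1} = 0
G(25) = mex{0,0,0,2} = 1
G(26) = mex{1,1,1,0} = 2
G(27) = mex{2,0,0,1} = 3
G(28) = mex{3,1,1,0} = 2
G(29) = mex{2,2,0,1} = 3
G(30) = mex{3,0,1,0} = 2
G(31) = mex{2,1,2,1} = 0
G(32) = mex{0,2,0,2} = 1
G(33) = mex{1,3,1,0} = 2
G(34) = mex{2,2,2,1} = 0
G(35) = mex{0,3,3,2} = 1
G(n+17) = G(n) holds for n = 0,…,8 (a full window of length max(S) = 9), so the sequence is purely periodic with period 17.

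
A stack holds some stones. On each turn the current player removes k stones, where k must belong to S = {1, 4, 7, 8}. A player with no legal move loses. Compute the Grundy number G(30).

G(0) = 0
G(1) = mex{0} = 1
G(2) = mex{1} = 0
G(3) = mex{0} = 1
G(4) = mex{1,0} = 2
G(5) = mex{2,1} = 0
G(6) = mex{0,0} = 1
G(7) = mex{1,1,0} = 2
G(8) = mex{2,2,1,0} = 3
G(9) = mex{3,0,0,1} = 2
G(10) = mex{2,1,1,0} = 3
G(11) = mex{3,2,2,1} = 0
G(12) = mex{0,3,0,2} = 1
G(13) = mex{1,2,1,0} = 3
G(14) = mex{3,3,2,1} = 0
G(15) = mex{0,0,3,2} = 1
G(16) = mex{1,1,2,3} = 0
G(17) = mex{0,3,3,2} = 1
G(18) = mex{1,0,0,3} = 2
G(19) = mex{2,1,1,0} = 3
G(20) = mex{3,0,3,1} = 2
G(21) = mex{2,1,0,3} = 4
G(22) = mex{4,2,1,0} = 3
G(23) = mex{3,3,0,1} = 2
G(24) = mex{2,2,1,0} = 3
G(25) = mex{3,4,2,1} = 0
G(26) = mex{0,3,3,2} = 1
G(27) = mex{1,2,2,3} = 0
G(28) = mex{0,3,4,2} = 1
G(29) = mex{1,0,3,4} = 2
G(30) = mex{2,1,2,3} = 0

0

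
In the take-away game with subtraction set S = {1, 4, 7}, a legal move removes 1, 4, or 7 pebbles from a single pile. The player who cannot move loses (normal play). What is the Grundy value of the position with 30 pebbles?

1

G(0) = 0
G(1) = mex{0} = 1
G(2) = mex{1} = 0
G(3) = mex{0} = 1
G(4) = mex{1,0} = 2
G(5) = mex{2,1} = 0
G(6) = mex{0,0} = 1
G(7) = mex{1,1,0} = 2
G(8) = mex{2,2,1} = 0
G(9) = mex{0,0,0} = 1
G(10) = mex{1,1,1} = 0
G(11) = mex{0,2,2} = 1
G(12) = mex{1,0,0} = 2
G(13) = mex{2,1,1} = 0
G(14) = mex{0,0,2} = 1
G(15) = mex{1,1,0} = 2
G(16) = mex{2,2,1} = 0
G(17) = mex{0,0,0} = 1
G(18) = mex{1,1,1} = 0
G(19) = mex{0,2,2} = 1
G(20) = mex{1,0,0} = 2
G(21) = mex{2,1,1} = 0
G(22) = mex{0,0,2} = 1
G(23) = mex{1,1,0} = 2
G(24) = mex{2,2,1} = 0
G(25) = mex{0,0,0} = 1
G(26) = mex{1,1,1} = 0
G(27) = mex{0,2,2} = 1
G(28) = mex{1,0,0} = 2
G(29) = mex{2,1,1} = 0
G(30) = mex{0,0,2} = 1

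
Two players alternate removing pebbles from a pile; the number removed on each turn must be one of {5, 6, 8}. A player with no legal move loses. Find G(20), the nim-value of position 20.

G(0) = 0
G(1) = mex{} = 0
G(2) = mex{} = 0
G(3) = mex{} = 0
G(4) = mex{} = 0
G(5) = mex{0} = 1
G(6) = mex{0,0} = 1
G(7) = mex{0,0} = 1
G(8) = mex{0,0,0} = 1
G(9) = mex{0,0,0} = 1
G(10) = mex{1,0,0} = 2
G(11) = mex{1,1,0} = 2
G(12) = mex{1,1,0} = 2
G(13) = mex{1,1,1} = 0
G(14) = mex{1,1,1} = 0
G(15) = mex{2,1,1} = 0
G(16) = mex{2,2,1} = 0
G(17) = mex{2,2,1} = 0
G(18) = mex{0,2,2} = 1
G(19) = mex{0,0,2} = 1
G(20) = mex{0,0,2} = 1

1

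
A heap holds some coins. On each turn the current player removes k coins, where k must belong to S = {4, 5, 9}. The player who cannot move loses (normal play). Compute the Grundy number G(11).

n :  0  1  2  3  4  5  6  7  8  9 10 11
G :  0  0  0  0  1  1  1  1  2  2  2  2

2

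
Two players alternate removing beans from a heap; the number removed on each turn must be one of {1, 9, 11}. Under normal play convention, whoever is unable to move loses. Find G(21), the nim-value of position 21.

1

n :  0  1  2  3  4  5  6  7  8  9 10 11 12 13 14 15 16 17 18 19 20 21
G :  0  1  0  1  0  1  0  1  0  1  0  1  0  1  0  1  0  1  0  1  0  1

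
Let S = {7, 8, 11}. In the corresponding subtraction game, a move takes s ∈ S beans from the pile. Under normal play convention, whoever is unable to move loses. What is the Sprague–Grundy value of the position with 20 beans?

0

G(0) = 0
G(1) = mex{} = 0
G(2) = mex{} = 0
G(3) = mex{} = 0
G(4) = mex{} = 0
G(5) = mex{} = 0
G(6) = mex{} = 0
G(7) = mex{0} = 1
G(8) = mex{0,0} = 1
G(9) = mex{0,0} = 1
G(10) = mex{0,0} = 1
G(11) = mex{0,0,0} = 1
G(12) = mex{0,0,0} = 1
G(13) = mex{0,0,0} = 1
G(14) = mex{1,0,0} = 2
G(15) = mex{1,1,0} = 2
G(16) = mex{1,1,0} = 2
G(17) = mex{1,1,0} = 2
G(18) = mex{1,1,1} = 0
G(19) = mex{1,1,1} = 0
G(20) = mex{1,1,1} = 0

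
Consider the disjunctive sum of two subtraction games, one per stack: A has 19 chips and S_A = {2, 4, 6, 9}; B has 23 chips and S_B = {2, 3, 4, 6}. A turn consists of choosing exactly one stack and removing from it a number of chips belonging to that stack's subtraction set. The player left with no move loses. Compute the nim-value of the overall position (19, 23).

3

Stack A, S = {2, 4, 6, 9}:
n :  0  1  2  3  4  5  6  7  8  9 10 11 12 13 14 15 16 17 18 19
G :  0  0  1  1  2  2  3  3  0  4  1  0  2  1  3  2  0  3  1  0
G_A(19) = 0.
Stack B, S = {2, 3, 4, 6}:
G(0) = 0
G(1) = mex{} = 0
G(2) = mex{0} = 1
G(3) = mex{0,0} = 1
G(4) = mex{1,0,0} = 2
G(5) = mex{1,1,0} = 2
G(6) = mex{2,1,1,0} = 3
G(7) = mex{2,2,1,0} = 3
G(8) = mex{3,2,2,1} = 0
G(9) = mex{3,3,2,1} = 0
G(10) = mex{0,3,3,2} = 1
G(11) = mex{0,0,3,2} = 1
G(12) = mex{1,0,0,3} = 2
G(13) = mex{1,1,0,3} = 2
G(14) = mex{2,1,1,0} = 3
G(15) = mex{2,2,1,0} = 3
G(16) = mex{3,2,2,1} = 0
G(17) = mex{3,3,2,1} = 0
G(18) = mex{0,3,3,2} = 1
G(19) = mex{0,0,3,2} = 1
G(20) = mex{1,0,0,3} = 2
G(21) = mex{1,1,0,3} = 2
G(22) = mex{2,1,1,0} = 3
G(23) = mex{2,2,1,0} = 3
G_B(23) = 3.
Combined Grundy value = 0 ⊕ 3 = 3.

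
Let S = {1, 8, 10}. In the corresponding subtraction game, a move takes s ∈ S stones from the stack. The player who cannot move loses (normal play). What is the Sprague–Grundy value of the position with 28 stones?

1

n :  0  1  2  3  4  5  6  7  8  9 10 11 12 13 14 15 16 17 18 19 20 21 22 23 24 25 26 27 28
G :  0  1  0  1  0  1  0  1  2  0  1  0  1  0  1  0  1  2  0  1  0  1  0  1  0  1  2  0  1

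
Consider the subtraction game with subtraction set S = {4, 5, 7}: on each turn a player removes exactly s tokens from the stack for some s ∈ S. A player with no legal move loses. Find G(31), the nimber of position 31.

2

G(0) = 0
G(1) = mex{} = 0
G(2) = mex{} = 0
G(3) = mex{} = 0
G(4) = mex{0} = 1
G(5) = mex{0,0} = 1
G(6) = mex{0,0} = 1
G(7) = mex{0,0,0} = 1
G(8) = mex{1,0,0} = 2
G(9) = mex{1,1,0} = 2
G(10) = mex{1,1,0} = 2
G(11) = mex{1,1,1} = 0
G(12) = mex{2,1,1} = 0
G(13) = mex{2,2,1} = 0
G(14) = mex{2,2,1} = 0
G(15) = mex{0,2,2} = 1
G(16) = mex{0,0,2} = 1
G(17) = mex{0,0,2} = 1
G(18) = mex{0,0,0} = 1
G(19) = mex{1,0,0} = 2
G(20) = mex{1,1,0} = 2
G(21) = mex{1,1,0} = 2
G(22) = mex{1,1,1} = 0
G(23) = mex{2,1,1} = 0
G(24) = mex{2,2,1} = 0
G(25) = mex{2,2,1} = 0
G(26) = mex{0,2,2} = 1
G(27) = mex{0,0,2} = 1
G(28) = mex{0,0,2} = 1
G(29) = mex{0,0,0} = 1
G(30) = mex{1,0,0} = 2
G(31) = mex{1,1,0} = 2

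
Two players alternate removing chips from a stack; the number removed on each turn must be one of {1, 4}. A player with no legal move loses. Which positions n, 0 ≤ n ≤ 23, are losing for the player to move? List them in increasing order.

0, 2, 5, 7, 10, 12, 15, 17, 20, 22

n :  0  1  2  3  4  5  6  7  8  9 10 11 12 13 14 15 16 17 18 19 20 21 22 23
G :  0  1  0  1  2  0  1  0  1  2  0  1  0  1  2  0  1  0  1  2  0  1  0  1
P-positions are exactly the n with G(n) = 0.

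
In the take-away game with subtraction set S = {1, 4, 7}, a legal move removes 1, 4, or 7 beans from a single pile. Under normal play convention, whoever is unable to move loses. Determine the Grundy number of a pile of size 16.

0

G(0) = 0
G(1) = mex{0} = 1
G(2) = mex{1} = 0
G(3) = mex{0} = 1
G(4) = mex{1,0} = 2
G(5) = mex{2,1} = 0
G(6) = mex{0,0} = 1
G(7) = mex{1,1,0} = 2
G(8) = mex{2,2,1} = 0
G(9) = mex{0,0,0} = 1
G(10) = mex{1,1,1} = 0
G(11) = mex{0,2,2} = 1
G(12) = mex{1,0,0} = 2
G(13) = mex{2,1,1} = 0
G(14) = mex{0,0,2} = 1
G(15) = mex{1,1,0} = 2
G(16) = mex{2,2,1} = 0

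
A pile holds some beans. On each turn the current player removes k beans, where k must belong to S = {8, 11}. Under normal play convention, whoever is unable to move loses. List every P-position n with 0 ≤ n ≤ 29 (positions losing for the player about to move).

G(0) = 0
G(1) = mex{} = 0
G(2) = mex{} = 0
G(3) = mex{} = 0
G(4) = mex{} = 0
G(5) = mex{} = 0
G(6) = mex{} = 0
G(7) = mex{} = 0
G(8) = mex{0} = 1
G(9) = mex{0} = 1
G(10) = mex{0} = 1
G(11) = mex{0,0} = 1
G(12) = mex{0,0} = 1
G(13) = mex{0,0} = 1
G(14) = mex{0,0} = 1
G(15) = mex{0,0} = 1
G(16) = mex{1,0} = 2
G(17) = mex{1,0} = 2
G(18) = mex{1,0} = 2
G(19) = mex{1,1} = 0
G(20) = mex{1,1} = 0
G(21) = mex{1,1} = 0
G(22) = mex{1,1} = 0
G(23) = mex{1,1} = 0
G(24) = mex{2,1} = 0
G(25) = mex{2,1} = 0
G(26) = mex{2,1} = 0
G(27) = mex{0,2} = 1
G(28) = mex{0,2} = 1
G(29) = mex{0,2} = 1
P-positions are exactly the n with G(n) = 0.

0, 1, 2, 3, 4, 5, 6, 7, 19, 20, 21, 22, 23, 24, 25, 26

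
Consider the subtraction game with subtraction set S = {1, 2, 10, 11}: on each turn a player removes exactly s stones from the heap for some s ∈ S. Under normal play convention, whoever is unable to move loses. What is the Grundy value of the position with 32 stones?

2

G(0) = 0
G(1) = mex{0} = 1
G(2) = mex{1,0} = 2
G(3) = mex{2,1} = 0
G(4) = mex{0,2} = 1
G(5) = mex{1,0} = 2
G(6) = mex{2,1} = 0
G(7) = mex{0,2} = 1
G(8) = mex{1,0} = 2
G(9) = mex{2,1} = 0
G(10) = mex{0,2,0} = 1
G(11) = mex{1,0,1,0} = 2
G(12) = mex{2,1,2,1} = 0
G(13) = mex{0,2,0,2} = 1
G(14) = mex{1,0,1,0} = 2
G(15) = mex{2,1,2,1} = 0
G(16) = mex{0,2,0,2} = 1
G(17) = mex{1,0,1,0} = 2
G(18) = mex{2,1,2,1} = 0
G(19) = mex{0,2,0,2} = 1
G(20) = mex{1,0,1,0} = 2
G(21) = mex{2,1,2,1} = 0
G(22) = mex{0,2,0,2} = 1
G(23) = mex{1,0,1,0} = 2
G(24) = mex{2,1,2,1} = 0
G(25) = mex{0,2,0,2} = 1
G(26) = mex{1,0,1,0} = 2
G(27) = mex{2,1,2,1} = 0
G(28) = mex{0,2,0,2} = 1
G(29) = mex{1,0,1,0} = 2
G(30) = mex{2,1,2,1} = 0
G(31) = mex{0,2,0,2} = 1
G(32) = mex{1,0,1,0} = 2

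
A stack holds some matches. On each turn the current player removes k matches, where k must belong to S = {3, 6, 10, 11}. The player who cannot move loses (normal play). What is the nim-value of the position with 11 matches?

3

G(0) = 0
G(1) = mex{} = 0
G(2) = mex{} = 0
G(3) = mex{0} = 1
G(4) = mex{0} = 1
G(5) = mex{0} = 1
G(6) = mex{1,0} = 2
G(7) = mex{1,0} = 2
G(8) = mex{1,0} = 2
G(9) = mex{2,1} = 0
G(10) = mex{2,1,0} = 3
G(11) = mex{2,1,0,0} = 3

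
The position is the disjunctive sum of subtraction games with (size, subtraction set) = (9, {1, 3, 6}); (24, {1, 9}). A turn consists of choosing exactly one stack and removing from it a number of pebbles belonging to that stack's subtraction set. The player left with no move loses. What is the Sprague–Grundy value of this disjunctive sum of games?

Stack A, S = {1, 3, 6}:
n : 0 1 2 3 4 5 6 7 8 9
G : 0 1 0 1 0 1 2 3 2 0
G_A(9) = 0.
Stack B, S = {1, 9}:
n :  0  1  2  3  4  5  6  7  8  9 10 11 12 13 14 15 16 17 18 19 20 21 22 23 24
G :  0  1  0  1  0  1  0  1  0  1  0  1  0  1  0  1  0  1  0  1  0  1  0  1  0
G_B(24) = 0.
Combined Grundy value = 0 ⊕ 0 = 0.

0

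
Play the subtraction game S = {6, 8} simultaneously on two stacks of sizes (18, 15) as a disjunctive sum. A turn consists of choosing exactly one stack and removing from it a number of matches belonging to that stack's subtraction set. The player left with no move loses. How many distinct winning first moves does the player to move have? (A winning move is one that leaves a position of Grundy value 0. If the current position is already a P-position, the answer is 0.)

All stacks use S = {6, 8}:
G(0) = 0
G(1) = mex{} = 0
G(2) = mex{} = 0
G(3) = mex{} = 0
G(4) = mex{} = 0
G(5) = mex{} = 0
G(6) = mex{0} = 1
G(7) = mex{0} = 1
G(8) = mex{0,0} = 1
G(9) = mex{0,0} = 1
G(10) = mex{0,0} = 1
G(11) = mex{0,0} = 1
G(12) = mex{1,0} = 2
G(13) = mex{1,0} = 2
G(14) = mex{1,1} = 0
G(15) = mex{1,1} = 0
G(16) = mex{1,1} = 0
G(17) = mex{1,1} = 0
G(18) = mex{2,1} = 0
Stack A: G(18) = 0.
Stack B: G(15) = 0.
Combined Grundy value = 0 ⊕ 0 = 0.
A winning move leaves total XOR = 0, i.e. changes one component's Grundy value g to g ⊕ X where X is the current total.
Stack A: target g' = 0⊕0 = 0, but every legal move changes the Grundy value (mex property), so 0 moves.
Stack B: target g' = 0⊕0 = 0, but every legal move changes the Grundy value (mex property), so 0 moves.

0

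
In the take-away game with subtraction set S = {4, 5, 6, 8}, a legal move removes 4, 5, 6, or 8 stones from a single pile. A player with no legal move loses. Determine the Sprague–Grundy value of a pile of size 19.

1

n :  0  1  2  3  4  5  6  7  8  9 10 11 12 13 14 15 16 17 18 19
G :  0  0  0  0  1  1  1  1  2  2  2  2  0  0  0  0  1  1  1  1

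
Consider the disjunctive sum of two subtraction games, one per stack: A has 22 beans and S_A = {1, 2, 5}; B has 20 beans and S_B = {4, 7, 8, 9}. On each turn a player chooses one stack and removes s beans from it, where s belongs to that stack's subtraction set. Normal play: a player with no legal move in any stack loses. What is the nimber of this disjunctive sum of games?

0

Stack A, S = {1, 2, 5}:
n :  0  1  2  3  4  5  6  7  8  9 10 11 12 13 14 15 16 17 18 19 20 21 22
G :  0  1  2  0  1  2  0  1  2  0  1  2  0  1  2  0  1  2  0  1  2  0  1
G_A(22) = 1.
Stack B, S = {4, 7, 8, 9}:
G(0) = 0
G(1) = mex{} = 0
G(2) = mex{} = 0
G(3) = mex{} = 0
G(4) = mex{0} = 1
G(5) = mex{0} = 1
G(6) = mex{0} = 1
G(7) = mex{0,0} = 1
G(8) = mex{1,0,0} = 2
G(9) = mex{1,0,0,0} = 2
G(10) = mex{1,0,0,0} = 2
G(11) = mex{1,1,0,0} = 2
G(12) = mex{2,1,1,0} = 3
G(13) = mex{2,1,1,1} = 0
G(14) = mex{2,1,1,1} = 0
G(15) = mex{2,2,1,1} = 0
G(16) = mex{3,2,2,1} = 0
G(17) = mex{0,2,2,2} = 1
G(18) = mex{0,2,2,2} = 1
G(19) = mex{0,3,2,2} = 1
G(20) = mex{0,0,3,2} = 1
G_B(20) = 1.
Combined Grundy value = 1 ⊕ 1 = 0.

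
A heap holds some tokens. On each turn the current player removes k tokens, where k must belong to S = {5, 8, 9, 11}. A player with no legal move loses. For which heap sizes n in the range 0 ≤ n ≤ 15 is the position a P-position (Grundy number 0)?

0, 1, 2, 3, 4

G(0) = 0
G(1) = mex{} = 0
G(2) = mex{} = 0
G(3) = mex{} = 0
G(4) = mex{} = 0
G(5) = mex{0} = 1
G(6) = mex{0} = 1
G(7) = mex{0} = 1
G(8) = mex{0,0} = 1
G(9) = mex{0,0,0} = 1
G(10) = mex{1,0,0} = 2
G(11) = mex{1,0,0,0} = 2
G(12) = mex{1,0,0,0} = 2
G(13) = mex{1,1,0,0} = 2
G(14) = mex{1,1,1,0} = 2
G(15) = mex{2,1,1,0} = 3
P-positions are exactly the n with G(n) = 0.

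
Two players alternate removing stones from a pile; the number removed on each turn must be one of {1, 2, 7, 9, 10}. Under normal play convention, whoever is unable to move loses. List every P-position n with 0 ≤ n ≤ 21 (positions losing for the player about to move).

0, 3, 6, 11, 14, 17

n :  0  1  2  3  4  5  6  7  8  9 10 11 12 13 14 15 16 17 18 19 20 21
G :  0  1  2  0  1  2  0  1  2  3  4  0  1  2  0  1  2  0  1  2  3  4
P-positions are exactly the n with G(n) = 0.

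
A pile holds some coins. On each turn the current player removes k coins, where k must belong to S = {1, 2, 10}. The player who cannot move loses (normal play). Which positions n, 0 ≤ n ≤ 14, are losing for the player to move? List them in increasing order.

0, 3, 6, 9, 12

n :  0  1  2  3  4  5  6  7  8  9 10 11 12 13 14
G :  0  1  2  0  1  2  0  1  2  0  1  2  0  1  2
P-positions are exactly the n with G(n) = 0.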